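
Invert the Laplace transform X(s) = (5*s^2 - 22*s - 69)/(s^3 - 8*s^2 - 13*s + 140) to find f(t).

f(t) = exp(7*t) + 3*exp(5*t) + exp(-4*t)

Factor the denominator: s^3 - 8*s^2 - 13*s + 140 = (s - 7)*(s - 5)*(s + 4).
Partial fraction decomposition gives [1/(s - 7)] + [3/(s - 5)] + [1/(s + 4)].
Invert each term: 1/(s - 7) ↔ e^(7t); 3/(s - 5) ↔ 3e^(5t); 1/(s + 4) ↔ e^(-4t).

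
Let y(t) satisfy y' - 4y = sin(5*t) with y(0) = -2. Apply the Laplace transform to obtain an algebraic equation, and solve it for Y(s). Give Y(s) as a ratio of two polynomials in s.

Take the Laplace transform of both sides.
With L{y'} = sY - y(0) = sY - (-2): the LHS transforms to (s - 4)Y - (-2).
The right side is L{sin(5*t)} = 5/(s^2 + 25).
So (s - 4)Y = 5/(s^2 + 25) + (-2).
Isolate Y and clear denominators.

Y(s) = (-2*s^2 - 45)/(s^3 - 4*s^2 + 25*s - 100)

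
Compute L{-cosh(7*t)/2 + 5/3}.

The transform is linear, so treat each term independently.
L{5/3} = (5/3)/s; (-1/2)·[L{cosh(7t)} = s/(s^2 - 49)].

-s/(2*(s^2 - 49)) + 5/(3*s)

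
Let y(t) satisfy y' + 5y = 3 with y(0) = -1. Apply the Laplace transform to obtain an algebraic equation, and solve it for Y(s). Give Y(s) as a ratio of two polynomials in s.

Take the Laplace transform of both sides.
Using L{y'} = sY - y(0) = sY - (-1), the left side becomes (s + 5)Y - (-1).
The right side is L{3} = 3/s.
So (s + 5)Y = 3/s + (-1).
Divide through and combine into a single rational function.

Y(s) = (-s + 3)/(s^2 + 5*s)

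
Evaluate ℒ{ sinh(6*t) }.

6/(s^2 - 36)

L{sinh(6t)} = 6/(s^2 - 36).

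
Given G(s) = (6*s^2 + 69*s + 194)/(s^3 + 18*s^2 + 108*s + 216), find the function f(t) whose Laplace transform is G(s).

f(t) = -2*t^2*exp(-6*t) - 3*t*exp(-6*t) + 6*exp(-6*t)

Factor the denominator: s^3 + 18*s^2 + 108*s + 216 = (s + 6)^3.
Partial fraction decomposition gives [6/(s + 6)] + [-3/(s + 6)^2] + [-4/(s + 6)^3].
Invert each term: 6/(s + 6) ↔ 6e^(-6t); -3/(s + 6)^2 ↔ -3t·e^(-6t); -4/(s + 6)^3 ↔ (-2)t^2·e^(-6t).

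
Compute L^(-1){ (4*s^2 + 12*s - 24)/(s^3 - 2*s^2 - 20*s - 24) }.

Factor the denominator: s^3 - 2*s^2 - 20*s - 24 = (s - 6)*(s + 2)^2.
Partial fraction decomposition gives [1/(s + 2)] + [4/(s + 2)^2] + [3/(s - 6)].
Invert each term: 1/(s + 2) ↔ e^(-2t); 4/(s + 2)^2 ↔ 4t·e^(-2t); 3/(s - 6) ↔ 3e^(6t).

4*t*exp(-2*t) + 3*exp(6*t) + exp(-2*t)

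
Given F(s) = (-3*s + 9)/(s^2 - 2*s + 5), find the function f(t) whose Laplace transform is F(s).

Complete the square in the denominator: s^2 - 2*s + 5 = (s - 1)^2 + 2^2.
Split the numerator to match: -3*s + 9 = -3·(s - 1) + 3·2.
Invert each term: -3·(s - 1)/((s - 1)^2 + 4) ↔ -3e^(t)cos(2t); 3·2/((s - 1)^2 + 4) ↔ 3e^(t)sin(2t).

f(t) = 3*exp(t)*sin(2*t) - 3*exp(t)*cos(2*t)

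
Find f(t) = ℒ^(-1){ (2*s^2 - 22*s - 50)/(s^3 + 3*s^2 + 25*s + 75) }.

f(t) = -5*sin(5*t) + cos(5*t) + exp(-3*t)

Factor the denominator: s^3 + 3*s^2 + 25*s + 75 = (s + 3)*(s^2 + 25).
Partial fraction decomposition gives [1/(s + 3)] + [s/(s^2 + 25)] + [-25/(s^2 + 25)].
Invert each term: 1/(s + 3) ↔ e^(-3t); 1·s/(s^2 + 25) ↔ cos(5t); -5·5/(s^2 + 25) ↔ -5sin(5t).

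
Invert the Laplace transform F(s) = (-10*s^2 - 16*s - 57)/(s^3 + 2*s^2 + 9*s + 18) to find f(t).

f(t) = -2*sin(3*t) - 5*cos(3*t) - 5*exp(-2*t)

Factor the denominator: s^3 + 2*s^2 + 9*s + 18 = (s + 2)*(s^2 + 9).
Partial fraction decomposition gives [-5/(s + 2)] + [-5*s/(s^2 + 9)] + [-6/(s^2 + 9)].
Invert each term: -5/(s + 2) ↔ -5e^(-2t); -5·s/(s^2 + 9) ↔ -5cos(3t); -2·3/(s^2 + 9) ↔ -2sin(3t).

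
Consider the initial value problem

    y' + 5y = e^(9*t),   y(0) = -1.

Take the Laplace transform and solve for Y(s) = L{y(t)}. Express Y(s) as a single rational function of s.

Y(s) = (-s + 10)/(s^2 - 4*s - 45)

Transform both sides with L{·}.
The derivative rules (L{y'} = sY - y(0) = sY - (-1)) turn the left side into (s + 5)Y - (-1).
The right side is L{e^(9*t)} = 1/(s - 9).
So (s + 5)Y = 1/(s - 9) + (-1).
Divide through and combine into a single rational function.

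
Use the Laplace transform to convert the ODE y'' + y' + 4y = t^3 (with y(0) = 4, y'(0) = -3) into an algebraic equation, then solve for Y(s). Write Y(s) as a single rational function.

Y(s) = (4*s^5 + s^4 + 6)/(s^6 + s^5 + 4*s^4)

Take the Laplace transform of both sides.
Using L{y''} = s^2 Y - s·y(0) - y'(0) and L{y'} = sY - y(0), with y(0) = 4, y'(0) = -3, the left side becomes (s^2 + s + 4)Y - (4*s + 1).
The right side is L{t^3} = 6/s^4.
So (s^2 + s + 4)Y = 6/s^4 + (4*s + 1).
Isolate Y and clear denominators.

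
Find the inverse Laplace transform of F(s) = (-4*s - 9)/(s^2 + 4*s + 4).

-t*exp(-2*t) - 4*exp(-2*t)

Factor the denominator: s^2 + 4*s + 4 = (s + 2)^2.
Partial fraction decomposition gives [-4/(s + 2)] + [-1/(s + 2)^2].
Invert each term: -4/(s + 2) ↔ -4e^(-2t); -1/(s + 2)^2 ↔ -t·e^(-2t).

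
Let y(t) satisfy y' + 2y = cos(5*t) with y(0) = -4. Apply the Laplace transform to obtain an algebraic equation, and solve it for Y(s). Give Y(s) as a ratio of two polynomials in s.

Y(s) = (-4*s^2 + s - 100)/(s^3 + 2*s^2 + 25*s + 50)

Transform both sides with L{·}.
With L{y'} = sY - y(0) = sY - (-4): the LHS transforms to (s + 2)Y - (-4).
The right side is L{cos(5*t)} = s/(s^2 + 25).
So (s + 2)Y = s/(s^2 + 25) + (-4).
Isolate Y and clear denominators.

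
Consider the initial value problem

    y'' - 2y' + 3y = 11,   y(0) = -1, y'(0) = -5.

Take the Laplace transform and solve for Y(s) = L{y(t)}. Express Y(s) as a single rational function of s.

Apply the Laplace transform to the equation.
With L{y''} = s^2 Y - s·y(0) - y'(0) and L{y'} = sY - y(0), with y(0) = -1, y'(0) = -5: the LHS transforms to (s^2 - 2*s + 3)Y - (-s - 3).
The right side is L{11} = 11/s.
So (s^2 - 2*s + 3)Y = 11/s + (-s - 3).
Divide through and combine into a single rational function.

Y(s) = (-s^2 - 3*s + 11)/(s^3 - 2*s^2 + 3*s)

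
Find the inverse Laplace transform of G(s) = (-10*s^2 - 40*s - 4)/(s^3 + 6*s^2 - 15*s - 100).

6*t*exp(-5*t) - 4*exp(4*t) - 6*exp(-5*t)

Factor the denominator: s^3 + 6*s^2 - 15*s - 100 = (s - 4)*(s + 5)^2.
Partial fraction decomposition gives [-6/(s + 5)] + [6/(s + 5)^2] + [-4/(s - 4)].
Invert each term: -6/(s + 5) ↔ -6e^(-5t); 6/(s + 5)^2 ↔ 6t·e^(-5t); -4/(s - 4) ↔ -4e^(4t).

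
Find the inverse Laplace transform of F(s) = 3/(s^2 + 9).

sin(3*t)

Since L{sin(3t)} = 3/(s^2 + 9), the inverse is sin(3*t).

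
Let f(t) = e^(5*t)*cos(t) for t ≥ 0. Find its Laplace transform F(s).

L{cos(t)} = s/(s^2 + 1).
By the first shifting theorem, multiplying by e^(5t) replaces s with s - 5.

F(s) = (s - 5)/((s - 5)^2 + 1)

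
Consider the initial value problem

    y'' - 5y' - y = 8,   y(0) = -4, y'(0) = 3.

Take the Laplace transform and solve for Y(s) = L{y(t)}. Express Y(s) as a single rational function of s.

Y(s) = (-4*s^2 + 23*s + 8)/(s^3 - 5*s^2 - s)

Take the Laplace transform of both sides.
The derivative rules (L{y''} = s^2 Y - s·y(0) - y'(0) and L{y'} = sY - y(0), with y(0) = -4, y'(0) = 3) turn the left side into (s^2 - 5*s - 1)Y - (-4*s + 23).
The right side is L{8} = 8/s.
So (s^2 - 5*s - 1)Y = 8/s + (-4*s + 23).
Isolate Y and clear denominators.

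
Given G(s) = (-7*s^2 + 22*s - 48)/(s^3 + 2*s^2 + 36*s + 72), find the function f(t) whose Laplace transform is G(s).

Factor the denominator: s^3 + 2*s^2 + 36*s + 72 = (s + 2)*(s^2 + 36).
Partial fraction decomposition gives [-3/(s + 2)] + [-4*s/(s^2 + 36)] + [30/(s^2 + 36)].
Invert each term: -3/(s + 2) ↔ -3e^(-2t); -4·s/(s^2 + 36) ↔ -4cos(6t); 5·6/(s^2 + 36) ↔ 5sin(6t).

f(t) = 5*sin(6*t) - 4*cos(6*t) - 3*exp(-2*t)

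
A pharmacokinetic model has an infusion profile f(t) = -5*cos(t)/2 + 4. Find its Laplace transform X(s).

X(s) = -5*s/(2*(s^2 + 1)) + 4/s

By linearity of the Laplace transform, transform each term separately.
(-5/2)·[L{cos(t)} = s/(s^2 + 1)]; L{4} = 4/s.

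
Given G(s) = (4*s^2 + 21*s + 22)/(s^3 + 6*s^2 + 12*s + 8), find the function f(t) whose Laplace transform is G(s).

f(t) = -2*t^2*exp(-2*t) + 5*t*exp(-2*t) + 4*exp(-2*t)

Factor the denominator: s^3 + 6*s^2 + 12*s + 8 = (s + 2)^3.
Partial fraction decomposition gives [4/(s + 2)] + [5/(s + 2)^2] + [-4/(s + 2)^3].
Invert each term: 4/(s + 2) ↔ 4e^(-2t); 5/(s + 2)^2 ↔ 5t·e^(-2t); -4/(s + 2)^3 ↔ (-2)t^2·e^(-2t).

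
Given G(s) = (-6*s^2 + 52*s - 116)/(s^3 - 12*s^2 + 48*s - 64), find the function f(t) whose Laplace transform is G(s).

Factor the denominator: s^3 - 12*s^2 + 48*s - 64 = (s - 4)^3.
Partial fraction decomposition gives [-6/(s - 4)] + [4/(s - 4)^2] + [-4/(s - 4)^3].
Invert each term: -6/(s - 4) ↔ -6e^(4t); 4/(s - 4)^2 ↔ 4t·e^(4t); -4/(s - 4)^3 ↔ (-2)t^2·e^(4t).

f(t) = -2*t^2*exp(4*t) + 4*t*exp(4*t) - 6*exp(4*t)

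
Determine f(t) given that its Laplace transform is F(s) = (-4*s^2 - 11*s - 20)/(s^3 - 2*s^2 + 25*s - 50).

f(t) = -2*exp(2*t) - 3*sin(5*t) - 2*cos(5*t)

Factor the denominator: s^3 - 2*s^2 + 25*s - 50 = (s - 2)*(s^2 + 25).
Partial fraction decomposition gives [-2/(s - 2)] + [-2*s/(s^2 + 25)] + [-15/(s^2 + 25)].
Invert each term: -2/(s - 2) ↔ -2e^(2t); -2·s/(s^2 + 25) ↔ -2cos(5t); -3·5/(s^2 + 25) ↔ -3sin(5t).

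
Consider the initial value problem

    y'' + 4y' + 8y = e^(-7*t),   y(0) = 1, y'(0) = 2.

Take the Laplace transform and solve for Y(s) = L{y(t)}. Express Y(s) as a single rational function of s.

Y(s) = (s^2 + 13*s + 43)/(s^3 + 11*s^2 + 36*s + 56)

Apply the Laplace transform to the equation.
The derivative rules (L{y''} = s^2 Y - s·y(0) - y'(0) and L{y'} = sY - y(0), with y(0) = 1, y'(0) = 2) turn the left side into (s^2 + 4*s + 8)Y - (s + 6).
The right side is L{e^(-7*t)} = 1/(s + 7).
So (s^2 + 4*s + 8)Y = 1/(s + 7) + (s + 6).
Solve for Y(s) and write it as one ratio of polynomials.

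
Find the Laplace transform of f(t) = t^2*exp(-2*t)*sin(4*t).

8*(3*s^2 + 12*s - 4)/(s^2 + 4*s + 20)^3

L{sin(4t)} = 4/(s^2 + 16).
Multiplying by e^(-2t) shifts s → s + 2, so L{exp(-2*t)*sin(4*t)} = 4/((s + 2)^2 + 16).
Then apply L{t^2·g(t)} = (-1)^2 d^2/ds^2[G(s)] with G(s) = 4/((s + 2)^2 + 16):
differentiating 2 times and applying the sign gives 8*(3*s^2 + 12*s - 4)/(s^2 + 4*s + 20)^3.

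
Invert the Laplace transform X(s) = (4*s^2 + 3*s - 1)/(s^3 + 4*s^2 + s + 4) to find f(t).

f(t) = -sin(t) + cos(t) + 3*exp(-4*t)

Factor the denominator: s^3 + 4*s^2 + s + 4 = (s + 4)*(s^2 + 1).
Partial fraction decomposition gives [3/(s + 4)] + [s/(s^2 + 1)] + [-1/(s^2 + 1)].
Invert each term: 3/(s + 4) ↔ 3e^(-4t); 1·s/(s^2 + 1) ↔ cos(t); -1·1/(s^2 + 1) ↔ -sin(t).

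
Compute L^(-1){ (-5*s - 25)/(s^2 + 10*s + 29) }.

-5*exp(-5*t)*cos(2*t)

Rewrite the denominator: s^2 + 10*s + 29 = (s + 5)^2 + 4.
The form in (s + 5) signals a first-shifting-theorem factor e^(-5t).
Since L{cos(2t)} = s/(s^2 + 4), the inverse is e^(-5*t)*cos(2*t), scaled by -5.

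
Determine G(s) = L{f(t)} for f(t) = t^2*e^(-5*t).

G(s) = 2/(s + 5)^3

L{e^(-5t)} = 1/(s + 5).
Then apply L{t^2·g(t)} = (-1)^2 d^2/ds^2[H(s)] with H(s) = 1/(s + 5):
differentiating 2 times and applying the sign gives 2/(s + 5)^3.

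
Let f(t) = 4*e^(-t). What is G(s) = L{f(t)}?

G(s) = 4/(s + 1)

L{4} = 4/s.
By the first shifting theorem, multiplying by e^(-t) replaces s with s + 1.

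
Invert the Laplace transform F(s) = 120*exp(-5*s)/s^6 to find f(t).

f(t) = Heaviside(t - 5)*((t - 5)^5)

The factor e^(-5s) signals a time shift by c = 5 (second shifting theorem).
L{t^5} = 5!/s^6 = 120/s^6, so L^-1{120/s^6} = t^5.
Hence the inverse is u(t - 5) times that function evaluated at t - 5.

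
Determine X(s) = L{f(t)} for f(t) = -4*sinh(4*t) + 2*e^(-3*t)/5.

X(s) = -16/(s^2 - 16) + 2/(5*(s + 3))

The transform is linear, so treat each term independently.
(2/5)·[L{e^(-3t)} = 1/(s + 3)]; (-4)·[L{sinh(4t)} = 4/(s^2 - 16)].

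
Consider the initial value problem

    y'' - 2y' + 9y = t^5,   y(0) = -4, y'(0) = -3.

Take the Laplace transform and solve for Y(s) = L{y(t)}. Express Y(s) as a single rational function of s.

Take the Laplace transform of both sides.
The derivative rules (L{y''} = s^2 Y - s·y(0) - y'(0) and L{y'} = sY - y(0), with y(0) = -4, y'(0) = -3) turn the left side into (s^2 - 2*s + 9)Y - (-4*s + 5).
The right side is L{t^5} = 120/s^6.
So (s^2 - 2*s + 9)Y = 120/s^6 + (-4*s + 5).
Isolate Y and clear denominators.

Y(s) = (-4*s^7 + 5*s^6 + 120)/(s^8 - 2*s^7 + 9*s^6)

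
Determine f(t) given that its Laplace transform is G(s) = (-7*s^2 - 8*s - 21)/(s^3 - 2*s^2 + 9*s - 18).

f(t) = -5*exp(2*t) - 4*sin(3*t) - 2*cos(3*t)

Factor the denominator: s^3 - 2*s^2 + 9*s - 18 = (s - 2)*(s^2 + 9).
Partial fraction decomposition gives [-5/(s - 2)] + [-2*s/(s^2 + 9)] + [-12/(s^2 + 9)].
Invert each term: -5/(s - 2) ↔ -5e^(2t); -2·s/(s^2 + 9) ↔ -2cos(3t); -4·3/(s^2 + 9) ↔ -4sin(3t).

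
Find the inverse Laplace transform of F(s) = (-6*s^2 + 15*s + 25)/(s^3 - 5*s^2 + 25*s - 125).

-exp(5*t) - 2*sin(5*t) - 5*cos(5*t)

Factor the denominator: s^3 - 5*s^2 + 25*s - 125 = (s - 5)*(s^2 + 25).
Partial fraction decomposition gives [-1/(s - 5)] + [-5*s/(s^2 + 25)] + [-10/(s^2 + 25)].
Invert each term: -1/(s - 5) ↔ -e^(5t); -5·s/(s^2 + 25) ↔ -5cos(5t); -2·5/(s^2 + 25) ↔ -2sin(5t).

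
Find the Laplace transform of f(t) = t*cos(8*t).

(s - 8)*(s + 8)/(s^2 + 64)^2

L{cos(8t)} = s/(s^2 + 64).
Then apply L{t·g(t)} = -d/ds[H(s)] with H(s) = s/(s^2 + 64):
differentiating 1 time and applying the sign gives (s - 8)*(s + 8)/(s^2 + 64)^2.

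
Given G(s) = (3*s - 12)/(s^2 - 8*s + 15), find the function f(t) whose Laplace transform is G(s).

Rewrite the denominator: s^2 - 8*s + 15 = (s - 4)^2 - 1.
The form in (s - 4) signals a first-shifting-theorem factor e^(4t).
Since L{cosh(t)} = s/(s^2 - 1), the inverse is e^(4*t)*cosh(t), scaled by 3.

f(t) = 3*exp(4*t)*cosh(t)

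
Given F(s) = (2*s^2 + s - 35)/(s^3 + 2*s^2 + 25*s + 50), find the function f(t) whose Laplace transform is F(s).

Factor the denominator: s^3 + 2*s^2 + 25*s + 50 = (s + 2)*(s^2 + 25).
Partial fraction decomposition gives [-1/(s + 2)] + [3*s/(s^2 + 25)] + [-5/(s^2 + 25)].
Invert each term: -1/(s + 2) ↔ -e^(-2t); 3·s/(s^2 + 25) ↔ 3cos(5t); -1·5/(s^2 + 25) ↔ -sin(5t).

f(t) = -sin(5*t) + 3*cos(5*t) - exp(-2*t)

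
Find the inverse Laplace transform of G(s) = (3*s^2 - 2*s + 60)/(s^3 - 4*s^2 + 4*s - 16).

5*exp(4*t) - 5*sin(2*t) - 2*cos(2*t)

Factor the denominator: s^3 - 4*s^2 + 4*s - 16 = (s - 4)*(s^2 + 4).
Partial fraction decomposition gives [5/(s - 4)] + [-2*s/(s^2 + 4)] + [-10/(s^2 + 4)].
Invert each term: 5/(s - 4) ↔ 5e^(4t); -2·s/(s^2 + 4) ↔ -2cos(2t); -5·2/(s^2 + 4) ↔ -5sin(2t).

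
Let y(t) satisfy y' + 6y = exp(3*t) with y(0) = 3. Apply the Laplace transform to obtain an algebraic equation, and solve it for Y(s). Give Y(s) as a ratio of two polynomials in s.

Y(s) = (3*s - 8)/(s^2 + 3*s - 18)

Transform both sides with L{·}.
With L{y'} = sY - y(0) = sY - 3: the LHS transforms to (s + 6)Y - (3).
The right side is L{exp(3*t)} = 1/(s - 3).
So (s + 6)Y = 1/(s - 3) + (3).
Isolate Y and clear denominators.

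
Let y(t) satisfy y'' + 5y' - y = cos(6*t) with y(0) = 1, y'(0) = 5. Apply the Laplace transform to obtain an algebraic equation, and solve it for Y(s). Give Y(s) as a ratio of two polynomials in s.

Y(s) = (s^3 + 10*s^2 + 37*s + 360)/(s^4 + 5*s^3 + 35*s^2 + 180*s - 36)

Laplace-transform each side.
With L{y''} = s^2 Y - s·y(0) - y'(0) and L{y'} = sY - y(0), with y(0) = 1, y'(0) = 5: the LHS transforms to (s^2 + 5*s - 1)Y - (s + 10).
The right side is L{cos(6*t)} = s/(s^2 + 36).
So (s^2 + 5*s - 1)Y = s/(s^2 + 36) + (s + 10).
Divide through and combine into a single rational function.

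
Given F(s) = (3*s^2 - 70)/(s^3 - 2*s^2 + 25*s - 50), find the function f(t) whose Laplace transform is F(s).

Factor the denominator: s^3 - 2*s^2 + 25*s - 50 = (s - 2)*(s^2 + 25).
Partial fraction decomposition gives [-2/(s - 2)] + [5*s/(s^2 + 25)] + [10/(s^2 + 25)].
Invert each term: -2/(s - 2) ↔ -2e^(2t); 5·s/(s^2 + 25) ↔ 5cos(5t); 2·5/(s^2 + 25) ↔ 2sin(5t).

f(t) = -2*exp(2*t) + 2*sin(5*t) + 5*cos(5*t)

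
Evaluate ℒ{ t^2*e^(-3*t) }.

2/(s + 3)^3

L{e^(-3t)} = 1/(s + 3).
Then apply L{t^2·g(t)} = (-1)^2 d^2/ds^2[G(s)] with G(s) = 1/(s + 3):
differentiating 2 times and applying the sign gives 2/(s + 3)^3.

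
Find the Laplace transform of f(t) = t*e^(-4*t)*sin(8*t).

16*(s + 4)/(s^2 + 8*s + 80)^2

L{sin(8t)} = 8/(s^2 + 64).
Multiplying by e^(-4t) shifts s → s + 4, so L{e^(-4*t)*sin(8*t)} = 8/((s + 4)^2 + 64).
Then apply L{t·g(t)} = -d/ds[G(s)] with G(s) = 8/((s + 4)^2 + 64):
differentiating 1 time and applying the sign gives 16*(s + 4)/(s^2 + 8*s + 80)^2.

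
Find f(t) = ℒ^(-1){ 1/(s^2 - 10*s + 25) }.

Rewrite the denominator: s^2 - 10*s + 25 = (s - 5)^2.
The form in (s - 5) signals a first-shifting-theorem factor e^(5t).
Since L{t} = 1!/s^2 = 1/s^2, the inverse is t*e^(5*t).

f(t) = t*exp(5*t)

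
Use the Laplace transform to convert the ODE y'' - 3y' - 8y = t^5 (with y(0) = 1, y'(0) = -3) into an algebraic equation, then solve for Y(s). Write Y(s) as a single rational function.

Laplace-transform each side.
The derivative rules (L{y''} = s^2 Y - s·y(0) - y'(0) and L{y'} = sY - y(0), with y(0) = 1, y'(0) = -3) turn the left side into (s^2 - 3*s - 8)Y - (s - 6).
The right side is L{t^5} = 120/s^6.
So (s^2 - 3*s - 8)Y = 120/s^6 + (s - 6).
Isolate Y and clear denominators.

Y(s) = (s^7 - 6*s^6 + 120)/(s^8 - 3*s^7 - 8*s^6)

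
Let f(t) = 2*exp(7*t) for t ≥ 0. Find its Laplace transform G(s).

L{2} = 2/s.
By the first shifting theorem, multiplying by e^(7t) replaces s with s - 7.

G(s) = 2/(s - 7)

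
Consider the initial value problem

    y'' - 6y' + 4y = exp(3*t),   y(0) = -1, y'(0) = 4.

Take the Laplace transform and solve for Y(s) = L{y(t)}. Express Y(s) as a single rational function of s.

Y(s) = (-s^2 + 13*s - 29)/(s^3 - 9*s^2 + 22*s - 12)

Take the Laplace transform of both sides.
The derivative rules (L{y''} = s^2 Y - s·y(0) - y'(0) and L{y'} = sY - y(0), with y(0) = -1, y'(0) = 4) turn the left side into (s^2 - 6*s + 4)Y - (-s + 10).
The right side is L{exp(3*t)} = 1/(s - 3).
So (s^2 - 6*s + 4)Y = 1/(s - 3) + (-s + 10).
Divide through and combine into a single rational function.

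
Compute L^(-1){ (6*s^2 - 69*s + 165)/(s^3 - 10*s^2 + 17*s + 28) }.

-exp(7*t) + exp(4*t) + 6*exp(-t)

Factor the denominator: s^3 - 10*s^2 + 17*s + 28 = (s - 7)*(s - 4)*(s + 1).
Partial fraction decomposition gives [-1/(s - 7)] + [1/(s - 4)] + [6/(s + 1)].
Invert each term: -1/(s - 7) ↔ -e^(7t); 1/(s - 4) ↔ e^(4t); 6/(s + 1) ↔ 6e^(-t).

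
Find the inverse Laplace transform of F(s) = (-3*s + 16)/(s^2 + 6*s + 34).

5*exp(-3*t)*sin(5*t) - 3*exp(-3*t)*cos(5*t)

Complete the square in the denominator: s^2 + 6*s + 34 = (s + 3)^2 + 5^2.
Split the numerator to match: -3*s + 16 = -3·(s + 3) + 5·5.
Invert each term: -3·(s + 3)/((s + 3)^2 + 25) ↔ -3e^(-3t)cos(5t); 5·5/((s + 3)^2 + 25) ↔ 5e^(-3t)sin(5t).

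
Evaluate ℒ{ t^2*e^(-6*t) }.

2/(s + 6)^3

L{e^(-6t)} = 1/(s + 6).
Then apply L{t^2·g(t)} = (-1)^2 d^2/ds^2[G(s)] with G(s) = 1/(s + 6):
differentiating 2 times and applying the sign gives 2/(s + 6)^3.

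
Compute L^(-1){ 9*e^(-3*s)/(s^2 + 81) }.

Heaviside(t - 3)*(sin(9*t - 27))

The factor e^(-3s) signals a time shift by c = 3 (second shifting theorem).
L{sin(9t)} = 9/(s^2 + 81), so L^-1{9/(s^2 + 81)} = sin(9*t).
Hence the inverse is u(t - 3) times that function evaluated at t - 3.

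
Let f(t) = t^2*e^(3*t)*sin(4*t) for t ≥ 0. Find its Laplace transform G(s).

L{sin(4t)} = 4/(s^2 + 16).
Multiplying by e^(3t) shifts s → s - 3, so L{e^(3*t)*sin(4*t)} = 4/((s - 3)^2 + 16).
Then apply L{t^2·g(t)} = (-1)^2 d^2/ds^2[H(s)] with H(s) = 4/((s - 3)^2 + 16):
differentiating 2 times and applying the sign gives 8*(3*s^2 - 18*s + 11)/(s^2 - 6*s + 25)^3.

G(s) = 8*(3*s^2 - 18*s + 11)/(s^2 - 6*s + 25)^3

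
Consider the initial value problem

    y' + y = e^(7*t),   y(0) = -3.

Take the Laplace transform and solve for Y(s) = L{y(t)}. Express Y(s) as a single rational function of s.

Transform both sides with L{·}.
With L{y'} = sY - y(0) = sY - (-3): the LHS transforms to (s + 1)Y - (-3).
The right side is L{e^(7*t)} = 1/(s - 7).
So (s + 1)Y = 1/(s - 7) + (-3).
Solve for Y(s) and write it as one ratio of polynomials.

Y(s) = (-3*s + 22)/(s^2 - 6*s - 7)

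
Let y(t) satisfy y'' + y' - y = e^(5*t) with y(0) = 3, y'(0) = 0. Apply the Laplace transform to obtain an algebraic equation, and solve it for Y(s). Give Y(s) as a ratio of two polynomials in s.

Take the Laplace transform of both sides.
The derivative rules (L{y''} = s^2 Y - s·y(0) - y'(0) and L{y'} = sY - y(0), with y(0) = 3, y'(0) = 0) turn the left side into (s^2 + s - 1)Y - (3*s + 3).
The right side is L{e^(5*t)} = 1/(s - 5).
So (s^2 + s - 1)Y = 1/(s - 5) + (3*s + 3).
Solve for Y(s) and write it as one ratio of polynomials.

Y(s) = (3*s^2 - 12*s - 14)/(s^3 - 4*s^2 - 6*s + 5)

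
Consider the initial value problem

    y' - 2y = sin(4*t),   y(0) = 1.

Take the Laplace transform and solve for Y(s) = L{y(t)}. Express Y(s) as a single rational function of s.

Apply the Laplace transform to the equation.
The derivative rules (L{y'} = sY - y(0) = sY - 1) turn the left side into (s - 2)Y - (1).
The right side is L{sin(4*t)} = 4/(s^2 + 16).
So (s - 2)Y = 4/(s^2 + 16) + (1).
Solve for Y(s) and write it as one ratio of polynomials.

Y(s) = (s^2 + 20)/(s^3 - 2*s^2 + 16*s - 32)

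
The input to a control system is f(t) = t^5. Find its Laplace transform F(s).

L{t^5} = 5!/s^6 = 120/s^6.

F(s) = 120/s^6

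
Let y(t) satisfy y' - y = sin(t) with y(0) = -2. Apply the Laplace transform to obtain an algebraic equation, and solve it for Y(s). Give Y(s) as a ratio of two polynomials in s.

Y(s) = (-2*s^2 - 1)/(s^3 - s^2 + s - 1)

Laplace-transform each side.
The derivative rules (L{y'} = sY - y(0) = sY - (-2)) turn the left side into (s - 1)Y - (-2).
The right side is L{sin(t)} = 1/(s^2 + 1).
So (s - 1)Y = 1/(s^2 + 1) + (-2).
Divide through and combine into a single rational function.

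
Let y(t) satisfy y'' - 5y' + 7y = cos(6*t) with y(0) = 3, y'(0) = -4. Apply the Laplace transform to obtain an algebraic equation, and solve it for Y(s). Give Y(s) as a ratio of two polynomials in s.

Apply the Laplace transform to the equation.
Using L{y''} = s^2 Y - s·y(0) - y'(0) and L{y'} = sY - y(0), with y(0) = 3, y'(0) = -4, the left side becomes (s^2 - 5*s + 7)Y - (3*s - 19).
The right side is L{cos(6*t)} = s/(s^2 + 36).
So (s^2 - 5*s + 7)Y = s/(s^2 + 36) + (3*s - 19).
Divide through and combine into a single rational function.

Y(s) = (3*s^3 - 19*s^2 + 109*s - 684)/(s^4 - 5*s^3 + 43*s^2 - 180*s + 252)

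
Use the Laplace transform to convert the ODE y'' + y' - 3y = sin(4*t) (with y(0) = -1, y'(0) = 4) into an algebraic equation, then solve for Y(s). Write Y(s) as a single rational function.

Apply the Laplace transform to the equation.
The derivative rules (L{y''} = s^2 Y - s·y(0) - y'(0) and L{y'} = sY - y(0), with y(0) = -1, y'(0) = 4) turn the left side into (s^2 + s - 3)Y - (-s + 3).
The right side is L{sin(4*t)} = 4/(s^2 + 16).
So (s^2 + s - 3)Y = 4/(s^2 + 16) + (-s + 3).
Isolate Y and clear denominators.

Y(s) = (-s^3 + 3*s^2 - 16*s + 52)/(s^4 + s^3 + 13*s^2 + 16*s - 48)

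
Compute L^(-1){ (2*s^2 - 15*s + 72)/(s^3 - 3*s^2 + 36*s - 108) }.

Factor the denominator: s^3 - 3*s^2 + 36*s - 108 = (s - 3)*(s^2 + 36).
Partial fraction decomposition gives [1/(s - 3)] + [s/(s^2 + 36)] + [-12/(s^2 + 36)].
Invert each term: 1/(s - 3) ↔ e^(3t); 1·s/(s^2 + 36) ↔ cos(6t); -2·6/(s^2 + 36) ↔ -2sin(6t).

exp(3*t) - 2*sin(6*t) + cos(6*t)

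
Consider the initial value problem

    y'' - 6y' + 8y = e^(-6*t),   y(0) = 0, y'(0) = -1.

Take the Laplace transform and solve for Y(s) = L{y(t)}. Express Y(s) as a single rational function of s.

Y(s) = (-s - 5)/(s^3 - 28*s + 48)

Take the Laplace transform of both sides.
Using L{y''} = s^2 Y - s·y(0) - y'(0) and L{y'} = sY - y(0), with y(0) = 0, y'(0) = -1, the left side becomes (s^2 - 6*s + 8)Y - (-1).
The right side is L{e^(-6*t)} = 1/(s + 6).
So (s^2 - 6*s + 8)Y = 1/(s + 6) + (-1).
Solve for Y(s) and write it as one ratio of polynomials.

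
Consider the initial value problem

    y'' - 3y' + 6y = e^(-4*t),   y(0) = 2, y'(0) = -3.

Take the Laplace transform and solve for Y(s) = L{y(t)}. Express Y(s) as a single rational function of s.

Y(s) = (2*s^2 - s - 35)/(s^3 + s^2 - 6*s + 24)

Laplace-transform each side.
The derivative rules (L{y''} = s^2 Y - s·y(0) - y'(0) and L{y'} = sY - y(0), with y(0) = 2, y'(0) = -3) turn the left side into (s^2 - 3*s + 6)Y - (2*s - 9).
The right side is L{e^(-4*t)} = 1/(s + 4).
So (s^2 - 3*s + 6)Y = 1/(s + 4) + (2*s - 9).
Solve for Y(s) and write it as one ratio of polynomials.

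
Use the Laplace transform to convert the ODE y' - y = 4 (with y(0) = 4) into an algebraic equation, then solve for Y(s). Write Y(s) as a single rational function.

Transform both sides with L{·}.
The derivative rules (L{y'} = sY - y(0) = sY - 4) turn the left side into (s - 1)Y - (4).
The right side is L{4} = 4/s.
So (s - 1)Y = 4/s + (4).
Divide through and combine into a single rational function.

Y(s) = (4*s + 4)/(s^2 - s)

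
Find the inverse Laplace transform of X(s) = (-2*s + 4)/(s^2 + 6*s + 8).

4*exp(-2*t) - 6*exp(-4*t)

Factor the denominator: s^2 + 6*s + 8 = (s + 2)*(s + 4).
Partial fraction decomposition gives [4/(s + 2)] + [-6/(s + 4)].
Invert each term: 4/(s + 2) ↔ 4e^(-2t); -6/(s + 4) ↔ -6e^(-4t).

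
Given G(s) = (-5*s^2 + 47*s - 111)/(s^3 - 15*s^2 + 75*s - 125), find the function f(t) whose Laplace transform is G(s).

f(t) = -t^2*exp(5*t)/2 - 3*t*exp(5*t) - 5*exp(5*t)

Factor the denominator: s^3 - 15*s^2 + 75*s - 125 = (s - 5)^3.
Partial fraction decomposition gives [-5/(s - 5)] + [-3/(s - 5)^2] + [-1/(s - 5)^3].
Invert each term: -5/(s - 5) ↔ -5e^(5t); -3/(s - 5)^2 ↔ -3t·e^(5t); -1/(s - 5)^3 ↔ (-1/2)t^2·e^(5t).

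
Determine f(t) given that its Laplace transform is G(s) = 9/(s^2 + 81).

Since L{sin(9t)} = 9/(s^2 + 81), the inverse is sin(9*t).

f(t) = sin(9*t)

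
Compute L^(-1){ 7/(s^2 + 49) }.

sin(7*t)

Since L{sin(7t)} = 7/(s^2 + 49), the inverse is sin(7*t).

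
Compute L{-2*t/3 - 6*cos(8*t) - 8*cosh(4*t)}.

By linearity of the Laplace transform, transform each term separately.
(-8)·[L{cosh(4t)} = s/(s^2 - 16)]; (-2/3)·[L{t} = 1!/s^2 = 1/s^2]; (-6)·[L{cos(8t)} = s/(s^2 + 64)].

-6*s/(s^2 + 64) - 8*s/(s^2 - 16) - 2/(3*s^2)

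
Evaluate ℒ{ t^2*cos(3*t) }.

L{cos(3t)} = s/(s^2 + 9).
Then apply L{t^2·g(t)} = (-1)^2 d^2/ds^2[G(s)] with G(s) = s/(s^2 + 9):
differentiating 2 times and applying the sign gives 2*s*(s^2 - 27)/(s^2 + 9)^3.

2*s*(s^2 - 27)/(s^2 + 9)^3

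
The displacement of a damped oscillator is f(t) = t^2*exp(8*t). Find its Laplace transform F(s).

F(s) = 2/(s - 8)^3

L{e^(8t)} = 1/(s - 8).
Then apply L{t^2·g(t)} = (-1)^2 d^2/ds^2[G(s)] with G(s) = 1/(s - 8):
differentiating 2 times and applying the sign gives 2/(s - 8)^3.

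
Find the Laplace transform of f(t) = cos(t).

L{cos(t)} = s/(s^2 + 1).

s/(s^2 + 1)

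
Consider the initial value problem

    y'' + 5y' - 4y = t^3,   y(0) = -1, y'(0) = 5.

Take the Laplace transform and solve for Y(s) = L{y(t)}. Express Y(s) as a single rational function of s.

Y(s) = (-s^5 + 6)/(s^6 + 5*s^5 - 4*s^4)

Apply the Laplace transform to the equation.
Using L{y''} = s^2 Y - s·y(0) - y'(0) and L{y'} = sY - y(0), with y(0) = -1, y'(0) = 5, the left side becomes (s^2 + 5*s - 4)Y - (-s).
The right side is L{t^3} = 6/s^4.
So (s^2 + 5*s - 4)Y = 6/s^4 + (-s).
Solve for Y(s) and write it as one ratio of polynomials.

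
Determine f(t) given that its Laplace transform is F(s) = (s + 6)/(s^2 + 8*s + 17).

f(t) = 2*exp(-4*t)*sin(t) + exp(-4*t)*cos(t)

Complete the square in the denominator: s^2 + 8*s + 17 = (s + 4)^2 + 1^2.
Split the numerator to match: s + 6 = 1·(s + 4) + 2·1.
Invert each term: 1·(s + 4)/((s + 4)^2 + 1) ↔ e^(-4t)cos(t); 2·1/((s + 4)^2 + 1) ↔ 2e^(-4t)sin(t).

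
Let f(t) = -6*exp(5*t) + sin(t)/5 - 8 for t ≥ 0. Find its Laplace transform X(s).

X(s) = 1/(5*(s^2 + 1)) - 6/(s - 5) - 8/s

Apply the Laplace transform termwise.
L{-8} = -8/s; (1/5)·[L{sin(t)} = 1/(s^2 + 1)]; (-6)·[L{e^(5t)} = 1/(s - 5)].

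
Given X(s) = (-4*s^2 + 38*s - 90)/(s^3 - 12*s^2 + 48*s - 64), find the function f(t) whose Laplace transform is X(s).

f(t) = -t^2*exp(4*t) + 6*t*exp(4*t) - 4*exp(4*t)

Factor the denominator: s^3 - 12*s^2 + 48*s - 64 = (s - 4)^3.
Partial fraction decomposition gives [-4/(s - 4)] + [6/(s - 4)^2] + [-2/(s - 4)^3].
Invert each term: -4/(s - 4) ↔ -4e^(4t); 6/(s - 4)^2 ↔ 6t·e^(4t); -2/(s - 4)^3 ↔ (-1)t^2·e^(4t).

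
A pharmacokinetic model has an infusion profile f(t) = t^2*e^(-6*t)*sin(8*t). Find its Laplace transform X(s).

L{sin(8t)} = 8/(s^2 + 64).
Multiplying by e^(-6t) shifts s → s + 6, so L{e^(-6*t)*sin(8*t)} = 8/((s + 6)^2 + 64).
Then apply L{t^2·g(t)} = (-1)^2 d^2/ds^2[G(s)] with G(s) = 8/((s + 6)^2 + 64):
differentiating 2 times and applying the sign gives 16*(3*s^2 + 36*s + 44)/(s^2 + 12*s + 100)^3.

X(s) = 16*(3*s^2 + 36*s + 44)/(s^2 + 12*s + 100)^3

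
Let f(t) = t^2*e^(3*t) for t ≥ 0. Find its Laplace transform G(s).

G(s) = 2/(s - 3)^3

L{e^(3t)} = 1/(s - 3).
Then apply L{t^2·g(t)} = (-1)^2 d^2/ds^2[H(s)] with H(s) = 1/(s - 3):
differentiating 2 times and applying the sign gives 2/(s - 3)^3.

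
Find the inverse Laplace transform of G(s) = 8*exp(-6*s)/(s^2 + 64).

The factor e^(-6s) signals a time shift by c = 6 (second shifting theorem).
L{sin(8t)} = 8/(s^2 + 64), so L^-1{8/(s^2 + 64)} = sin(8*t).
Hence the inverse is u(t - 6) times that function evaluated at t - 6.

Heaviside(t - 6)*(sin(8*t - 48))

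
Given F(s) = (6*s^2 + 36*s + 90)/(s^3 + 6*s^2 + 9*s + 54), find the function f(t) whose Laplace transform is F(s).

f(t) = 4*sin(3*t) + 4*cos(3*t) + 2*exp(-6*t)

Factor the denominator: s^3 + 6*s^2 + 9*s + 54 = (s + 6)*(s^2 + 9).
Partial fraction decomposition gives [2/(s + 6)] + [4*s/(s^2 + 9)] + [12/(s^2 + 9)].
Invert each term: 2/(s + 6) ↔ 2e^(-6t); 4·s/(s^2 + 9) ↔ 4cos(3t); 4·3/(s^2 + 9) ↔ 4sin(3t).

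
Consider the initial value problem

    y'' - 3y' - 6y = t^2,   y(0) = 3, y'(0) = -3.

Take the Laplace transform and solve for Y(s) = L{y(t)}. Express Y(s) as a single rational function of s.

Y(s) = (3*s^4 - 12*s^3 + 2)/(s^5 - 3*s^4 - 6*s^3)

Laplace-transform each side.
The derivative rules (L{y''} = s^2 Y - s·y(0) - y'(0) and L{y'} = sY - y(0), with y(0) = 3, y'(0) = -3) turn the left side into (s^2 - 3*s - 6)Y - (3*s - 12).
The right side is L{t^2} = 2/s^3.
So (s^2 - 3*s - 6)Y = 2/s^3 + (3*s - 12).
Solve for Y(s) and write it as one ratio of polynomials.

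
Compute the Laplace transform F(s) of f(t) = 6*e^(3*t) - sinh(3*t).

F(s) = -3/(s^2 - 9) + 6/(s - 3)

By linearity of the Laplace transform, transform each term separately.
(6)·[L{e^(3t)} = 1/(s - 3)]; (-1)·[L{sinh(3t)} = 3/(s^2 - 9)].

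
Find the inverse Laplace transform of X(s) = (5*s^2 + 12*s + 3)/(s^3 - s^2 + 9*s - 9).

2*exp(t) + 5*sin(3*t) + 3*cos(3*t)

Factor the denominator: s^3 - s^2 + 9*s - 9 = (s - 1)*(s^2 + 9).
Partial fraction decomposition gives [2/(s - 1)] + [3*s/(s^2 + 9)] + [15/(s^2 + 9)].
Invert each term: 2/(s - 1) ↔ 2e^(t); 3·s/(s^2 + 9) ↔ 3cos(3t); 5·3/(s^2 + 9) ↔ 5sin(3t).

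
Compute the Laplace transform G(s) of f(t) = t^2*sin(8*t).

L{sin(8t)} = 8/(s^2 + 64).
Then apply L{t^2·g(t)} = (-1)^2 d^2/ds^2[H(s)] with H(s) = 8/(s^2 + 64):
differentiating 2 times and applying the sign gives 16*(3*s^2 - 64)/(s^2 + 64)^3.

G(s) = 16*(3*s^2 - 64)/(s^2 + 64)^3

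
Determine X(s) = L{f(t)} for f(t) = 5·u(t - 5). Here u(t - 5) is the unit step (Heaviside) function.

X(s) = 5*exp(-5*s)/s

By the second shifting theorem, L{u(t - c)·g(t - c)} = e^(-cs)·G(s) with c = 5 and G(s) = L{g(t)}.
L{5} = 5/s.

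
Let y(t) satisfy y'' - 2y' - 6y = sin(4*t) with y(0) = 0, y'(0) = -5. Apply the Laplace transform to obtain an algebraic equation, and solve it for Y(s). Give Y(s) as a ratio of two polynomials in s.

Transform both sides with L{·}.
Using L{y''} = s^2 Y - s·y(0) - y'(0) and L{y'} = sY - y(0), with y(0) = 0, y'(0) = -5, the left side becomes (s^2 - 2*s - 6)Y - (-5).
The right side is L{sin(4*t)} = 4/(s^2 + 16).
So (s^2 - 2*s - 6)Y = 4/(s^2 + 16) + (-5).
Isolate Y and clear denominators.

Y(s) = (-5*s^2 - 76)/(s^4 - 2*s^3 + 10*s^2 - 32*s - 96)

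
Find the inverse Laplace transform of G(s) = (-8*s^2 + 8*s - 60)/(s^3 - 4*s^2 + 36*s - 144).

Factor the denominator: s^3 - 4*s^2 + 36*s - 144 = (s - 4)*(s^2 + 36).
Partial fraction decomposition gives [-3/(s - 4)] + [-5*s/(s^2 + 36)] + [-12/(s^2 + 36)].
Invert each term: -3/(s - 4) ↔ -3e^(4t); -5·s/(s^2 + 36) ↔ -5cos(6t); -2·6/(s^2 + 36) ↔ -2sin(6t).

-3*exp(4*t) - 2*sin(6*t) - 5*cos(6*t)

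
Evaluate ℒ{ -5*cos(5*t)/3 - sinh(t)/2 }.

By linearity of the Laplace transform, transform each term separately.
(-5/3)·[L{cos(5t)} = s/(s^2 + 25)]; (-1/2)·[L{sinh(t)} = 1/(s^2 - 1)].

-5*s/(3*(s^2 + 25)) - 1/(2*(s^2 - 1))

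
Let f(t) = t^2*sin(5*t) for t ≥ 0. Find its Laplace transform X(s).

L{sin(5t)} = 5/(s^2 + 25).
Then apply L{t^2·g(t)} = (-1)^2 d^2/ds^2[G(s)] with G(s) = 5/(s^2 + 25):
differentiating 2 times and applying the sign gives 10*(3*s^2 - 25)/(s^2 + 25)^3.

X(s) = 10*(3*s^2 - 25)/(s^2 + 25)^3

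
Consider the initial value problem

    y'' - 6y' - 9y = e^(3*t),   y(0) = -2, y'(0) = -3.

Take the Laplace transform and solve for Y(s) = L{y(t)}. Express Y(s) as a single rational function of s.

Take the Laplace transform of both sides.
With L{y''} = s^2 Y - s·y(0) - y'(0) and L{y'} = sY - y(0), with y(0) = -2, y'(0) = -3: the LHS transforms to (s^2 - 6*s - 9)Y - (-2*s + 9).
The right side is L{e^(3*t)} = 1/(s - 3).
So (s^2 - 6*s - 9)Y = 1/(s - 3) + (-2*s + 9).
Solve for Y(s) and write it as one ratio of polynomials.

Y(s) = (-2*s^2 + 15*s - 26)/(s^3 - 9*s^2 + 9*s + 27)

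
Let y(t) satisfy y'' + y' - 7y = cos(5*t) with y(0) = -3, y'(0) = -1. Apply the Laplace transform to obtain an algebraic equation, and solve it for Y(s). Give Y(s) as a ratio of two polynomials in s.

Laplace-transform each side.
The derivative rules (L{y''} = s^2 Y - s·y(0) - y'(0) and L{y'} = sY - y(0), with y(0) = -3, y'(0) = -1) turn the left side into (s^2 + s - 7)Y - (-3*s - 4).
The right side is L{cos(5*t)} = s/(s^2 + 25).
So (s^2 + s - 7)Y = s/(s^2 + 25) + (-3*s - 4).
Divide through and combine into a single rational function.

Y(s) = (-3*s^3 - 4*s^2 - 74*s - 100)/(s^4 + s^3 + 18*s^2 + 25*s - 175)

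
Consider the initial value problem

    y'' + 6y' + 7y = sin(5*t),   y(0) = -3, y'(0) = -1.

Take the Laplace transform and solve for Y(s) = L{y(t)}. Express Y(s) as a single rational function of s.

Y(s) = (-3*s^3 - 19*s^2 - 75*s - 470)/(s^4 + 6*s^3 + 32*s^2 + 150*s + 175)

Transform both sides with L{·}.
With L{y''} = s^2 Y - s·y(0) - y'(0) and L{y'} = sY - y(0), with y(0) = -3, y'(0) = -1: the LHS transforms to (s^2 + 6*s + 7)Y - (-3*s - 19).
The right side is L{sin(5*t)} = 5/(s^2 + 25).
So (s^2 + 6*s + 7)Y = 5/(s^2 + 25) + (-3*s - 19).
Divide through and combine into a single rational function.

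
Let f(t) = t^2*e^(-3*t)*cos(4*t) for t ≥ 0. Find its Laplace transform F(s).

L{cos(4t)} = s/(s^2 + 16).
Multiplying by e^(-3t) shifts s → s + 3, so L{e^(-3*t)*cos(4*t)} = (s + 3)/((s + 3)^2 + 16).
Then apply L{t^2·g(t)} = (-1)^2 d^2/ds^2[G(s)] with G(s) = (s + 3)/((s + 3)^2 + 16):
differentiating 2 times and applying the sign gives 2*(s + 3)*(s^2 + 6*s - 39)/(s^2 + 6*s + 25)^3.

F(s) = 2*(s + 3)*(s^2 + 6*s - 39)/(s^2 + 6*s + 25)^3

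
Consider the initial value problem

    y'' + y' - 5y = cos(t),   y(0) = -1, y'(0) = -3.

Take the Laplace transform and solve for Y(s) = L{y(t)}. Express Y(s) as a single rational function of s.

Y(s) = (-s^3 - 4*s^2 - 4)/(s^4 + s^3 - 4*s^2 + s - 5)

Apply the Laplace transform to the equation.
With L{y''} = s^2 Y - s·y(0) - y'(0) and L{y'} = sY - y(0), with y(0) = -1, y'(0) = -3: the LHS transforms to (s^2 + s - 5)Y - (-s - 4).
The right side is L{cos(t)} = s/(s^2 + 1).
So (s^2 + s - 5)Y = s/(s^2 + 1) + (-s - 4).
Divide through and combine into a single rational function.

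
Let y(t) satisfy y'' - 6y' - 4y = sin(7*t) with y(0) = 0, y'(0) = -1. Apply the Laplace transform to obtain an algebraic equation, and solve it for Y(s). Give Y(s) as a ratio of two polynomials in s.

Y(s) = (-s^2 - 42)/(s^4 - 6*s^3 + 45*s^2 - 294*s - 196)

Laplace-transform each side.
The derivative rules (L{y''} = s^2 Y - s·y(0) - y'(0) and L{y'} = sY - y(0), with y(0) = 0, y'(0) = -1) turn the left side into (s^2 - 6*s - 4)Y - (-1).
The right side is L{sin(7*t)} = 7/(s^2 + 49).
So (s^2 - 6*s - 4)Y = 7/(s^2 + 49) + (-1).
Isolate Y and clear denominators.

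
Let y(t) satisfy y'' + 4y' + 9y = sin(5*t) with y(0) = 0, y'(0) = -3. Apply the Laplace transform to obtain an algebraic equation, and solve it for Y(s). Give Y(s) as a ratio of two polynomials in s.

Y(s) = (-3*s^2 - 70)/(s^4 + 4*s^3 + 34*s^2 + 100*s + 225)

Take the Laplace transform of both sides.
The derivative rules (L{y''} = s^2 Y - s·y(0) - y'(0) and L{y'} = sY - y(0), with y(0) = 0, y'(0) = -3) turn the left side into (s^2 + 4*s + 9)Y - (-3).
The right side is L{sin(5*t)} = 5/(s^2 + 25).
So (s^2 + 4*s + 9)Y = 5/(s^2 + 25) + (-3).
Divide through and combine into a single rational function.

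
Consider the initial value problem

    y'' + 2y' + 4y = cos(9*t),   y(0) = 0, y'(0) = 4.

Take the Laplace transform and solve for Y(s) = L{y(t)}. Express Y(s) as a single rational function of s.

Laplace-transform each side.
Using L{y''} = s^2 Y - s·y(0) - y'(0) and L{y'} = sY - y(0), with y(0) = 0, y'(0) = 4, the left side becomes (s^2 + 2*s + 4)Y - (4).
The right side is L{cos(9*t)} = s/(s^2 + 81).
So (s^2 + 2*s + 4)Y = s/(s^2 + 81) + (4).
Solve for Y(s) and write it as one ratio of polynomials.

Y(s) = (4*s^2 + s + 324)/(s^4 + 2*s^3 + 85*s^2 + 162*s + 324)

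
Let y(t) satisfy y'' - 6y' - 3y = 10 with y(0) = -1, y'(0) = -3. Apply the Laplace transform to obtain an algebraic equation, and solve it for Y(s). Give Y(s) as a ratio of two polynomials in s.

Y(s) = (-s^2 + 3*s + 10)/(s^3 - 6*s^2 - 3*s)

Take the Laplace transform of both sides.
With L{y''} = s^2 Y - s·y(0) - y'(0) and L{y'} = sY - y(0), with y(0) = -1, y'(0) = -3: the LHS transforms to (s^2 - 6*s - 3)Y - (-s + 3).
The right side is L{10} = 10/s.
So (s^2 - 6*s - 3)Y = 10/s + (-s + 3).
Divide through and combine into a single rational function.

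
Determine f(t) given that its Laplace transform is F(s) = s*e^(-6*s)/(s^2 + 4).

The factor e^(-6s) signals a time shift by c = 6 (second shifting theorem).
L{cos(2t)} = s/(s^2 + 4), so L^-1{s/(s^2 + 4)} = cos(2*t).
Hence the inverse is u(t - 6) times that function evaluated at t - 6.

f(t) = Heaviside(t - 6)*(cos(2*t - 12))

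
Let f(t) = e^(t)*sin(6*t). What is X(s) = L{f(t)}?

L{sin(6t)} = 6/(s^2 + 36).
By the first shifting theorem, multiplying by e^(t) replaces s with s - 1.

X(s) = 6/((s - 1)^2 + 36)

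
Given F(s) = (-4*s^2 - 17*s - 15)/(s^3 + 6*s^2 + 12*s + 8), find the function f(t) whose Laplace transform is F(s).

Factor the denominator: s^3 + 6*s^2 + 12*s + 8 = (s + 2)^3.
Partial fraction decomposition gives [-4/(s + 2)] + [-1/(s + 2)^2] + [3/(s + 2)^3].
Invert each term: -4/(s + 2) ↔ -4e^(-2t); -1/(s + 2)^2 ↔ -t·e^(-2t); 3/(s + 2)^3 ↔ (3/2)t^2·e^(-2t).

f(t) = 3*t^2*exp(-2*t)/2 - t*exp(-2*t) - 4*exp(-2*t)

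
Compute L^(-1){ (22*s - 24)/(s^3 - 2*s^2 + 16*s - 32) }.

Factor the denominator: s^3 - 2*s^2 + 16*s - 32 = (s - 2)*(s^2 + 16).
Partial fraction decomposition gives [1/(s - 2)] + [-s/(s^2 + 16)] + [20/(s^2 + 16)].
Invert each term: 1/(s - 2) ↔ e^(2t); -1·s/(s^2 + 16) ↔ -cos(4t); 5·4/(s^2 + 16) ↔ 5sin(4t).

exp(2*t) + 5*sin(4*t) - cos(4*t)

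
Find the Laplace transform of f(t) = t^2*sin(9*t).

L{sin(9t)} = 9/(s^2 + 81).
Then apply L{t^2·g(t)} = (-1)^2 d^2/ds^2[G(s)] with G(s) = 9/(s^2 + 81):
differentiating 2 times and applying the sign gives 54*(s^2 - 27)/(s^2 + 81)^3.

54*(s^2 - 27)/(s^2 + 81)^3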